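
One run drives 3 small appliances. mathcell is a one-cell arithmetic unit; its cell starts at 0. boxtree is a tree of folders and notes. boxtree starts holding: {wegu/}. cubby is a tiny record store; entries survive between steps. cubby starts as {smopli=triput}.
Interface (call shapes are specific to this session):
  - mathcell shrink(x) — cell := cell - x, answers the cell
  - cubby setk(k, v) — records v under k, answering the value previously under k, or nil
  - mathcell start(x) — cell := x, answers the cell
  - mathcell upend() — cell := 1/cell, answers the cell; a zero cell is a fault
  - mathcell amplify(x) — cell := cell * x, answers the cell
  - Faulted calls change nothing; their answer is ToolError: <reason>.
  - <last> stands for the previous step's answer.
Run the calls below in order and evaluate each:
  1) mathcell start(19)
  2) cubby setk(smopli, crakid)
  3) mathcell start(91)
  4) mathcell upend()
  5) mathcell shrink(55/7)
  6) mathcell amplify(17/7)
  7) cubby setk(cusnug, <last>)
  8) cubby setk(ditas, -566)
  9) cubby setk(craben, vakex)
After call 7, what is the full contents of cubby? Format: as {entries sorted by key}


Answer: {cusnug=-1734/91, smopli=crakid}

Derivation:
! mathcell start(19) => 19
! cubby setk(smopli, crakid) => triput
! mathcell start(91) => 91
! mathcell upend() => 1/91
! mathcell shrink(55/7) => -102/13
! mathcell amplify(17/7) => -1734/91
! cubby setk(cusnug, <last>) => nil
! cubby setk(ditas, -566) => nil
! cubby setk(craben, vakex) => nil


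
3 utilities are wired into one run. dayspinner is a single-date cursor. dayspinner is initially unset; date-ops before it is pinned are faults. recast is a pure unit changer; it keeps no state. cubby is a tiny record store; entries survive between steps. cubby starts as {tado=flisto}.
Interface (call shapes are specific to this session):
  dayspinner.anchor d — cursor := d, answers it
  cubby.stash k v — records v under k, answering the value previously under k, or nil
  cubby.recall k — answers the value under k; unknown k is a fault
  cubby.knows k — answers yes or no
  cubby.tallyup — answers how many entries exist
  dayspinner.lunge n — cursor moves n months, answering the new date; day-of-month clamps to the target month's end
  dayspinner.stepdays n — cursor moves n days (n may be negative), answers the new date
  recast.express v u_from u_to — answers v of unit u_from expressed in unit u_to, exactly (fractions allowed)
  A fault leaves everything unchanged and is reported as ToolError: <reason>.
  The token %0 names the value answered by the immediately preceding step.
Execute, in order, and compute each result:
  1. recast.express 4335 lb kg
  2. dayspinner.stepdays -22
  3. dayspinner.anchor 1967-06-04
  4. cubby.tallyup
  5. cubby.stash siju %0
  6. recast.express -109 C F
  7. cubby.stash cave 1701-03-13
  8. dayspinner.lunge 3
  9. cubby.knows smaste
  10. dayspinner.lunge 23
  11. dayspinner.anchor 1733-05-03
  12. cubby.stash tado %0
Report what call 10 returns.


Answer: 1969-08-04

Derivation:
→ recast.express(v=4335, u_from=lb, u_to=kg)
← 39326458479/20000000
→ dayspinner.stepdays(n=-22)
← ToolError: no date set
→ dayspinner.anchor(d=1967-06-04)
← 1967-06-04
→ cubby.tallyup()
← 1
→ cubby.stash(k=siju, v=%0)
← nil
→ recast.express(v=-109, u_from=C, u_to=F)
← -821/5
→ cubby.stash(k=cave, v=1701-03-13)
← nil
→ dayspinner.lunge(n=3)
← 1967-09-04
→ cubby.knows(k=smaste)
← no
→ dayspinner.lunge(n=23)
← 1969-08-04
→ dayspinner.anchor(d=1733-05-03)
← 1733-05-03
→ cubby.stash(k=tado, v=%0)
← flisto


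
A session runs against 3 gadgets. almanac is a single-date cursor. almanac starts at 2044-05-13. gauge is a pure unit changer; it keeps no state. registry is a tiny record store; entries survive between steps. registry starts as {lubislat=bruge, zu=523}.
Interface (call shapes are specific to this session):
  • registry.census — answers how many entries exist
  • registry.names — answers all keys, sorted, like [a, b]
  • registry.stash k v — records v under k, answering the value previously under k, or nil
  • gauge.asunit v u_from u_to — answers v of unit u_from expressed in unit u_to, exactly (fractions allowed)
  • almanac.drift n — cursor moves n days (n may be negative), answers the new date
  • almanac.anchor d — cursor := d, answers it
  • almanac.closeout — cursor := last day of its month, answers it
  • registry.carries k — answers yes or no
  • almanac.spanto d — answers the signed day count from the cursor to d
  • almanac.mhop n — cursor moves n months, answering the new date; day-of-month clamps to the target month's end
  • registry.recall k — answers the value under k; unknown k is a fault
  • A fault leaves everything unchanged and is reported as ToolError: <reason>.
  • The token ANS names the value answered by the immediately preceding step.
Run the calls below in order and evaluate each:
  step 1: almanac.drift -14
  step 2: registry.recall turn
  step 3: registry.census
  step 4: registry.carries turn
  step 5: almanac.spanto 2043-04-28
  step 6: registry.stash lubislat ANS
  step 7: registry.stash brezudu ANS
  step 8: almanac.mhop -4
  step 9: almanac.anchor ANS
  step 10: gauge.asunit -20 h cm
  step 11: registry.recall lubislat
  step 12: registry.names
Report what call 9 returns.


Answer: 2043-12-29

Derivation:
·→ almanac.drift(n=-14)
·← 2044-04-29
·→ registry.recall(k=turn)
·← ToolError: no such key turn
·→ registry.census()
·← 2
·→ registry.carries(k=turn)
·← no
·→ almanac.spanto(d=2043-04-28)
·← -367
·→ registry.stash(k=lubislat, v=ANS)
·← bruge
·→ registry.stash(k=brezudu, v=ANS)
·← nil
·→ almanac.mhop(n=-4)
·← 2043-12-29
·→ almanac.anchor(d=ANS)
·← 2043-12-29
·→ gauge.asunit(v=-20, u_from=h, u_to=cm)
·← ToolError: incompatible units
·→ registry.recall(k=lubislat)
·← -367
·→ registry.names()
·← [brezudu, lubislat, zu]


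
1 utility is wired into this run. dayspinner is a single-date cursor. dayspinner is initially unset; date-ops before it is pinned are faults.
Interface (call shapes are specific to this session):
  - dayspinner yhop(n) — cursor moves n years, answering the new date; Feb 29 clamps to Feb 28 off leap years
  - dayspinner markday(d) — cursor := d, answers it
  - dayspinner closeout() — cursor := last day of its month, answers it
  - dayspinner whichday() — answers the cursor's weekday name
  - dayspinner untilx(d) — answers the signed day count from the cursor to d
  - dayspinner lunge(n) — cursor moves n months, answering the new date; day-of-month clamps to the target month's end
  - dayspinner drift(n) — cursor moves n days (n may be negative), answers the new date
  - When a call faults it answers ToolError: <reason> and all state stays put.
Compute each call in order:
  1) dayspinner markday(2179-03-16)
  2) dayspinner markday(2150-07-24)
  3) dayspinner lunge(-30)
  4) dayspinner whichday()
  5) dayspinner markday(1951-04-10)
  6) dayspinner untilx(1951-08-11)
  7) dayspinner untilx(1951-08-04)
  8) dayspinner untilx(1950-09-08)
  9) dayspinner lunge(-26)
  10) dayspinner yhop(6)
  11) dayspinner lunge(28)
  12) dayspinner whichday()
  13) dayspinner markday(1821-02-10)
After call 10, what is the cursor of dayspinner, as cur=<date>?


Answer: cur=1955-02-10

Derivation:
-> dayspinner markday(d→2179-03-16)
<- 2179-03-16
-> dayspinner markday(d→2150-07-24)
<- 2150-07-24
-> dayspinner lunge(n→-30)
<- 2148-01-24
-> dayspinner whichday()
<- Wednesday
-> dayspinner markday(d→1951-04-10)
<- 1951-04-10
-> dayspinner untilx(d→1951-08-11)
<- 123
-> dayspinner untilx(d→1951-08-04)
<- 116
-> dayspinner untilx(d→1950-09-08)
<- -214
-> dayspinner lunge(n→-26)
<- 1949-02-10
-> dayspinner yhop(n→6)
<- 1955-02-10
-> dayspinner lunge(n→28)
<- 1957-06-10
-> dayspinner whichday()
<- Monday
-> dayspinner markday(d→1821-02-10)
<- 1821-02-10


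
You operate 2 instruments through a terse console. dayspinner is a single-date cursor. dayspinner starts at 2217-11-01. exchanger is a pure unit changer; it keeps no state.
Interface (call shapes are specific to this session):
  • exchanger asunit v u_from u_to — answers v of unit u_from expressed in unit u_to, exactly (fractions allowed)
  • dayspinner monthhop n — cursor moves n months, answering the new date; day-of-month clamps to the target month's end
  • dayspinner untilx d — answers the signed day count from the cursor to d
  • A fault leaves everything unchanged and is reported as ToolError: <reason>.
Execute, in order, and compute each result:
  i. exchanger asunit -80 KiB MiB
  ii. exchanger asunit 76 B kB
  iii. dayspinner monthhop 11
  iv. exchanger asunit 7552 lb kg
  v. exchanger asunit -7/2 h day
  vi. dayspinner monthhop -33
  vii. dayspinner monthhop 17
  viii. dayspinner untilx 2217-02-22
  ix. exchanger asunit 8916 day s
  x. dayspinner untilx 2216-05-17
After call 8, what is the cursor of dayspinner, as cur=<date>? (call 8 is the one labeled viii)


Answer: cur=2217-06-01

Derivation:
>> exchanger asunit(v: -80, u_from: KiB, u_to: MiB)
<< -5/64
>> exchanger asunit(v: 76, u_from: B, u_to: kB)
<< 19/250
>> dayspinner monthhop(n: 11)
<< 2218-10-01
>> exchanger asunit(v: 7552, u_from: lb, u_to: kg)
<< 2676194983/781250
>> exchanger asunit(v: -7/2, u_from: h, u_to: day)
<< -7/48
>> dayspinner monthhop(n: -33)
<< 2216-01-01
>> dayspinner monthhop(n: 17)
<< 2217-06-01
>> dayspinner untilx(d: 2217-02-22)
<< -99
>> exchanger asunit(v: 8916, u_from: day, u_to: s)
<< 770342400
>> dayspinner untilx(d: 2216-05-17)
<< -380


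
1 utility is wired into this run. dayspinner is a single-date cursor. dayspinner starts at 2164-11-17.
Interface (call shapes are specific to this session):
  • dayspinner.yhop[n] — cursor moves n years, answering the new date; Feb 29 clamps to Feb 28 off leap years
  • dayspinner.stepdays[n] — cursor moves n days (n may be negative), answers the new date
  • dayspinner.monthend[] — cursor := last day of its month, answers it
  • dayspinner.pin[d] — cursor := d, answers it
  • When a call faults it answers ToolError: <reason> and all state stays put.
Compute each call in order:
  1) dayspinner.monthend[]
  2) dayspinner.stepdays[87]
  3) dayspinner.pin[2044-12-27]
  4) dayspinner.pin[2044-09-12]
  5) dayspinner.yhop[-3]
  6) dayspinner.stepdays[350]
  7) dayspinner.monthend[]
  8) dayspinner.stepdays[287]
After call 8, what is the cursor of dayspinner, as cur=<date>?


Answer: cur=2043-06-14

Derivation:
~$ monthend
= 2164-11-30
~$ stepdays 87
= 2165-02-25
~$ pin 2044-12-27
= 2044-12-27
~$ pin 2044-09-12
= 2044-09-12
~$ yhop -3
= 2041-09-12
~$ stepdays 350
= 2042-08-28
~$ monthend
= 2042-08-31
~$ stepdays 287
= 2043-06-14


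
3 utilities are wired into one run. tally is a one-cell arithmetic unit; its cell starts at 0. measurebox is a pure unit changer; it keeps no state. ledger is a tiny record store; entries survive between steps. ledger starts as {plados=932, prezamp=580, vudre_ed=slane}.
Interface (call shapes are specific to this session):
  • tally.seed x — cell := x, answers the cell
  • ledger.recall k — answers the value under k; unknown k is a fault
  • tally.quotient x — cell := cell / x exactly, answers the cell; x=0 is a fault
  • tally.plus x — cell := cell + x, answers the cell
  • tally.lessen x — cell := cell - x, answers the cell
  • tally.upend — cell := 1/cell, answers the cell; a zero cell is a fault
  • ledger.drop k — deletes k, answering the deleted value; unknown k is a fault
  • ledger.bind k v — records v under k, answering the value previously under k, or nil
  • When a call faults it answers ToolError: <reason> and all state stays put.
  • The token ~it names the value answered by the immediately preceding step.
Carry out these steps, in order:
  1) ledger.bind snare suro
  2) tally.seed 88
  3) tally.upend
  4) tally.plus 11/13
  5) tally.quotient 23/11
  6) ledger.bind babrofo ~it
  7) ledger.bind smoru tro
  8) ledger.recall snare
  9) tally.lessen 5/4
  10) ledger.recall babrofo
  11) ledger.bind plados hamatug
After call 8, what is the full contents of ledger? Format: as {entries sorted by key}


Answer: {babrofo=981/2392, plados=932, prezamp=580, smoru=tro, snare=suro, vudre_ed=slane}

Derivation:
Using bind passing k='snare', v='suro', and get nil.
Next I call seed passing x='88', and get 88.
I call upend(), — result: 1/88.
I use plus passing x='11/13', giving 981/1144.
Then quotient passing x='23/11', and get 981/2392.
Calling bind passing k='babrofo', v='~it', and see nil.
I use bind passing k='smoru', v='tro', → nil.
I run recall passing k='snare', giving suro.
Invoking lessen passing x='5/4', which returns -2009/2392.
I invoke recall passing k='babrofo', and observe 981/2392.
I run bind passing k='plados', v='hamatug', yielding 932.


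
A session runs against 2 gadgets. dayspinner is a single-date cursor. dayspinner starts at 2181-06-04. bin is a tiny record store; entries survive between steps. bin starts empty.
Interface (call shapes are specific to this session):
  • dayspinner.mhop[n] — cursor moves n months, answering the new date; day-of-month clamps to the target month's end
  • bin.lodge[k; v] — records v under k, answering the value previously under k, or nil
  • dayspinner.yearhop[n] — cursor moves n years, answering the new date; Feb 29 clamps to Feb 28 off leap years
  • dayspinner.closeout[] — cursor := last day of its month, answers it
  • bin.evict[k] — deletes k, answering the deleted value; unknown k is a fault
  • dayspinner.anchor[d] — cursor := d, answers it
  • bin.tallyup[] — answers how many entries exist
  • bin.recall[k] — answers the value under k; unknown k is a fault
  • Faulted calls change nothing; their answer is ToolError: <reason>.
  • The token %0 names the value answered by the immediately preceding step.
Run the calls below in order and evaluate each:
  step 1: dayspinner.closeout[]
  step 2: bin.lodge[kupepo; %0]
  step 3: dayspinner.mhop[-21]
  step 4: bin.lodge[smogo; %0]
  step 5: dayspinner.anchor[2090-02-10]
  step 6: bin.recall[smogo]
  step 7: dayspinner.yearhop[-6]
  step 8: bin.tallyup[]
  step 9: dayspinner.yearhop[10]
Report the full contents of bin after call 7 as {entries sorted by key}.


Answer: {kupepo=2181-06-30, smogo=2179-09-30}

Derivation:
·→ closeout()
·← 2181-06-30
·→ lodge(kupepo, %0)
·← nil
·→ mhop(-21)
·← 2179-09-30
·→ lodge(smogo, %0)
·← nil
·→ anchor(2090-02-10)
·← 2090-02-10
·→ recall(smogo)
·← 2179-09-30
·→ yearhop(-6)
·← 2084-02-10
·→ tallyup()
·← 2
·→ yearhop(10)
·← 2094-02-10


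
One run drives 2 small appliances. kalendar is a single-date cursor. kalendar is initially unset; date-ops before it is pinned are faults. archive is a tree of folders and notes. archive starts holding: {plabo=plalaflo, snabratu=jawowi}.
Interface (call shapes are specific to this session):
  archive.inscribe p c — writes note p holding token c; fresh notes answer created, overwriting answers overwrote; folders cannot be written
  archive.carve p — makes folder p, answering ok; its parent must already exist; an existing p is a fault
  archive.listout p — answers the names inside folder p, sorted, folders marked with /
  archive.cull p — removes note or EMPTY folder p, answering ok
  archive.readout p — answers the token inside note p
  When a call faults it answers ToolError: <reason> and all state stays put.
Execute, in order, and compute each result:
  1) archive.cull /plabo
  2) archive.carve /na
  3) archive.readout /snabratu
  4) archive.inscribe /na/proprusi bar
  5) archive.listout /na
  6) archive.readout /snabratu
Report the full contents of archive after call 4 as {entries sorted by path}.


Answer: {na/, na/proprusi=bar, snabratu=jawowi}

Derivation:
Next I call archive.cull using p: /plabo, which returns ok.
I call archive.carve using p: /na, — result: ok.
I use archive.readout using p: /snabratu, yielding jawowi.
I run archive.inscribe using p: /na/proprusi, c: bar, yielding created.
Next I call archive.listout using p: /na: [proprusi].
I use archive.readout using p: /snabratu, → jawowi.


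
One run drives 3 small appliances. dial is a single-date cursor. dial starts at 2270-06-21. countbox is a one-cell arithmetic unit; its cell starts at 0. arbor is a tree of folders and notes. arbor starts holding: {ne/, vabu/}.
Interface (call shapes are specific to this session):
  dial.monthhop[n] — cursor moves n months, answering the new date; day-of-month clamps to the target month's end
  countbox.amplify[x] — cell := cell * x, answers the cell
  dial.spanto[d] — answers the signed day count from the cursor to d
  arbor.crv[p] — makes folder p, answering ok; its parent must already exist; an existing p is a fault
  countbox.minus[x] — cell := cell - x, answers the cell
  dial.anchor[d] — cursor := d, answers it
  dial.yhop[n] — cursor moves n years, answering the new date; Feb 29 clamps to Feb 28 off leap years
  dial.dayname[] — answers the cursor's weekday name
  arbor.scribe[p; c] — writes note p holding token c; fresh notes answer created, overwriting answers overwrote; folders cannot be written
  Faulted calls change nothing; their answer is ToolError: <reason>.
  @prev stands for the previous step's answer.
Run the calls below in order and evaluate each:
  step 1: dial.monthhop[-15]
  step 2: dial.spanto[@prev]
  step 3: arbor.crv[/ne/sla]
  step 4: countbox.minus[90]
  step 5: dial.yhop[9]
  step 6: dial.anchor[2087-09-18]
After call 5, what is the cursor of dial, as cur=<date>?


Invoking monthhop using -15, and see 2269-03-21.
Next I call spanto using @prev, yielding 0.
I run crv using /ne/sla: ok.
I try minus using 90, → -90.
Next I call yhop using 9: 2278-03-21.
I call anchor using 2087-09-18, and get 2087-09-18.

Answer: cur=2278-03-21


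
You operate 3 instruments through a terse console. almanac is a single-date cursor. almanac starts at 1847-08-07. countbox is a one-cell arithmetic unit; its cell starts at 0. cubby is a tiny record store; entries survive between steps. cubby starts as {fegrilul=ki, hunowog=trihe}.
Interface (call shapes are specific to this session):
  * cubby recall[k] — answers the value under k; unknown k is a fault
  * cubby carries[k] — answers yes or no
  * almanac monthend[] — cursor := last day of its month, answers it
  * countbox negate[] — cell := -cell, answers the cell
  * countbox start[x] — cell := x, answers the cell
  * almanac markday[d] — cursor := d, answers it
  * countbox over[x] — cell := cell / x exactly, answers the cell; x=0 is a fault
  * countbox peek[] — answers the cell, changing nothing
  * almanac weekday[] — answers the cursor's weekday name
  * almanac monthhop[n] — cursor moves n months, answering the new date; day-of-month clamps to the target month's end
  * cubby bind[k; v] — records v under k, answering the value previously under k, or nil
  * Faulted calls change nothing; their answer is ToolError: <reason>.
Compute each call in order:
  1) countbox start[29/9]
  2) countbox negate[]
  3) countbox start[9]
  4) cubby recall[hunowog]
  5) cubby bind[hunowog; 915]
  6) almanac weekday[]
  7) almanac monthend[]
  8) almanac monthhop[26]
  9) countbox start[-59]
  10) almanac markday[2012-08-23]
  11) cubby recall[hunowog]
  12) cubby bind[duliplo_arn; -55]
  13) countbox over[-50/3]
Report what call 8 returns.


Answer: 1849-10-31

Derivation:
% countbox start(x=29/9) : 29/9
% countbox negate() : -29/9
% countbox start(x=9) : 9
% cubby recall(k=hunowog) : trihe
% cubby bind(k=hunowog, v=915) : trihe
% almanac weekday() : Saturday
% almanac monthend() : 1847-08-31
% almanac monthhop(n=26) : 1849-10-31
% countbox start(x=-59) : -59
% almanac markday(d=2012-08-23) : 2012-08-23
% cubby recall(k=hunowog) : 915
% cubby bind(k=duliplo_arn, v=-55) : nil
% countbox over(x=-50/3) : 177/50


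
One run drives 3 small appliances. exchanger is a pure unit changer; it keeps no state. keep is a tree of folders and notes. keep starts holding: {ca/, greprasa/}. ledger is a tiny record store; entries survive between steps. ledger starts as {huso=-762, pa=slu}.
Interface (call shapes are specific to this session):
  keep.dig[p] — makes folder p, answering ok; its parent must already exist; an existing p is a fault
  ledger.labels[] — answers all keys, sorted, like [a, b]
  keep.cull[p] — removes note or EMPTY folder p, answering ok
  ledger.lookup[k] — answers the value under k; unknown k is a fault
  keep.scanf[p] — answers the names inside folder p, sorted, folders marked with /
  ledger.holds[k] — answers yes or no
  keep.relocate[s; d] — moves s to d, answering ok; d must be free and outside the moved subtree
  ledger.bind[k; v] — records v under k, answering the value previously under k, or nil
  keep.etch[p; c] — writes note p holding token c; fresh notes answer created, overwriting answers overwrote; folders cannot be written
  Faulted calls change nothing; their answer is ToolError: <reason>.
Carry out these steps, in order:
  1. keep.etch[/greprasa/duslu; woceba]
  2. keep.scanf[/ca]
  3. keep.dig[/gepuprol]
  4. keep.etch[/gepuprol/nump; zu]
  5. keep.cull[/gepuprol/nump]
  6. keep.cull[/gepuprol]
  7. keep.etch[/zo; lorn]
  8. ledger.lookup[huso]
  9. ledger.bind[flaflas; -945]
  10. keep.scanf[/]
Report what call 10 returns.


Answer: [ca/, greprasa/, zo]

Derivation:
Do: etch[p=/greprasa/duslu; c=woceba]
See: created
Do: scanf[p=/ca]
See: []
Do: dig[p=/gepuprol]
See: ok
Do: etch[p=/gepuprol/nump; c=zu]
See: created
Do: cull[p=/gepuprol/nump]
See: ok
Do: cull[p=/gepuprol]
See: ok
Do: etch[p=/zo; c=lorn]
See: created
Do: lookup[k=huso]
See: -762
Do: bind[k=flaflas; v=-945]
See: nil
Do: scanf[p=/]
See: [ca/, greprasa/, zo]


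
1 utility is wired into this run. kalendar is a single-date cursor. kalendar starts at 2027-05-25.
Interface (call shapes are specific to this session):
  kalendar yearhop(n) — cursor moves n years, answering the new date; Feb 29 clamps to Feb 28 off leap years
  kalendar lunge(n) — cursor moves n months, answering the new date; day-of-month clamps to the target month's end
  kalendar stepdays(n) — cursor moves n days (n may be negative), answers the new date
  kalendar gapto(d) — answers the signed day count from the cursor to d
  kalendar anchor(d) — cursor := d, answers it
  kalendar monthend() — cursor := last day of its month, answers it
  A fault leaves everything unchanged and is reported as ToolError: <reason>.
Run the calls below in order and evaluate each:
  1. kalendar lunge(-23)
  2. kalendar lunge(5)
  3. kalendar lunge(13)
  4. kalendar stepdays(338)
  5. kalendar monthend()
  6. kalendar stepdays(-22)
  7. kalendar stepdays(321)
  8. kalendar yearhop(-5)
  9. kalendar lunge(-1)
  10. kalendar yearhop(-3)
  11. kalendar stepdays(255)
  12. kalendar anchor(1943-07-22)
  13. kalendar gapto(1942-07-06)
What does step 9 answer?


I try kalendar lunge(n→-23): 2025-06-25.
Using kalendar lunge(n→5), and observe 2025-11-25.
Then kalendar lunge(n→13), yielding 2026-12-25.
Next I call kalendar stepdays(n→338), and observe 2027-11-28.
Then kalendar monthend(), giving 2027-11-30.
Using kalendar stepdays(n→-22), — result: 2027-11-08.
I invoke kalendar stepdays(n→321), and see 2028-09-24.
Now I run kalendar yearhop(n→-5), — result: 2023-09-24.
I try kalendar lunge(n→-1): 2023-08-24.
Then kalendar yearhop(n→-3), — result: 2020-08-24.
Using kalendar stepdays(n→255), and get 2021-05-06.
Now I run kalendar anchor(d→1943-07-22): 1943-07-22.
Then kalendar gapto(d→1942-07-06), — result: -381.

Answer: 2023-08-24


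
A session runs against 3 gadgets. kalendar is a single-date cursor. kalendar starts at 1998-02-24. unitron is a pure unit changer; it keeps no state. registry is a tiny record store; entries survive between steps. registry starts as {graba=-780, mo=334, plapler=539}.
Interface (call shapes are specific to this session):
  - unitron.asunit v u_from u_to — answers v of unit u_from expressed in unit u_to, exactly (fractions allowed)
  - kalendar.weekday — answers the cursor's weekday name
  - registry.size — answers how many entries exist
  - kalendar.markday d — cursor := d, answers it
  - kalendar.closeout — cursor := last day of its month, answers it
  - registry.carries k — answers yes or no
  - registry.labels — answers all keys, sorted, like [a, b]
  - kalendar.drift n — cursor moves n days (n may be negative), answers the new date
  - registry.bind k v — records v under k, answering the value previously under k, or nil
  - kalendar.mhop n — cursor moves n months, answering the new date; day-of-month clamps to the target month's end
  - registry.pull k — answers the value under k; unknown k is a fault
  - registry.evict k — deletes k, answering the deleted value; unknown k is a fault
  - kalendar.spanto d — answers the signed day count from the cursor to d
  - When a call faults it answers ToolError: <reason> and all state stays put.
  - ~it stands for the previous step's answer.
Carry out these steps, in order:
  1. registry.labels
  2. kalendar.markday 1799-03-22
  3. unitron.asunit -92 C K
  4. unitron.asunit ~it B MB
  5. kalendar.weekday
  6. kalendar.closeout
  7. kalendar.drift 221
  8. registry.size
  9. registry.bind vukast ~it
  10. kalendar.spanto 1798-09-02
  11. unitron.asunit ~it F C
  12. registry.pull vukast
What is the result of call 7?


I use registry.labels, and get [graba, mo, plapler].
I try kalendar.markday(1799-03-22): 1799-03-22.
I run unitron.asunit(-92, C, K), and observe 3623/20.
I use unitron.asunit(~it, B, MB), — result: 3623/20000000.
Now I run kalendar.weekday, and observe Friday.
Calling kalendar.closeout, — result: 1799-03-31.
Calling kalendar.drift(221), and get 1799-11-07.
I run registry.size, and observe 3.
I use registry.bind(vukast, ~it), → nil.
I use kalendar.spanto(1798-09-02), — result: -431.
Calling unitron.asunit(~it, F, C), and get -2315/9.
Invoking registry.pull(vukast), and observe 3.

Answer: 1799-11-07


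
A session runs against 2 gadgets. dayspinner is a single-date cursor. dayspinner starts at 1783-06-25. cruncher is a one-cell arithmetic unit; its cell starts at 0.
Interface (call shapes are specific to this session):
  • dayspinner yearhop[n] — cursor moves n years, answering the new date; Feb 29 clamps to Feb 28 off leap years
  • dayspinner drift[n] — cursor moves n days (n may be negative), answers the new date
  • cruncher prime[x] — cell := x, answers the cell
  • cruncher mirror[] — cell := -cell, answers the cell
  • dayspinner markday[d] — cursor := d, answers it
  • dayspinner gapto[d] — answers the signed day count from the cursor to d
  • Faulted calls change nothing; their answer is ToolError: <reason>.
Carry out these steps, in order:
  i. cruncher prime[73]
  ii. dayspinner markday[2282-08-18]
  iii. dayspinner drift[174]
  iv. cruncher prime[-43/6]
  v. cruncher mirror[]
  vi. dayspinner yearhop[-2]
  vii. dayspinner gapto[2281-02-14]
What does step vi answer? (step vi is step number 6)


Then cruncher prime(x→73), → 73.
I use dayspinner markday(d→2282-08-18), yielding 2282-08-18.
Calling dayspinner drift(n→174), → 2283-02-08.
Calling cruncher prime(x→-43/6), which returns -43/6.
Next I call cruncher mirror, and see 43/6.
I use dayspinner yearhop(n→-2), which returns 2281-02-08.
I use dayspinner gapto(d→2281-02-14), → 6.

Answer: 2281-02-08


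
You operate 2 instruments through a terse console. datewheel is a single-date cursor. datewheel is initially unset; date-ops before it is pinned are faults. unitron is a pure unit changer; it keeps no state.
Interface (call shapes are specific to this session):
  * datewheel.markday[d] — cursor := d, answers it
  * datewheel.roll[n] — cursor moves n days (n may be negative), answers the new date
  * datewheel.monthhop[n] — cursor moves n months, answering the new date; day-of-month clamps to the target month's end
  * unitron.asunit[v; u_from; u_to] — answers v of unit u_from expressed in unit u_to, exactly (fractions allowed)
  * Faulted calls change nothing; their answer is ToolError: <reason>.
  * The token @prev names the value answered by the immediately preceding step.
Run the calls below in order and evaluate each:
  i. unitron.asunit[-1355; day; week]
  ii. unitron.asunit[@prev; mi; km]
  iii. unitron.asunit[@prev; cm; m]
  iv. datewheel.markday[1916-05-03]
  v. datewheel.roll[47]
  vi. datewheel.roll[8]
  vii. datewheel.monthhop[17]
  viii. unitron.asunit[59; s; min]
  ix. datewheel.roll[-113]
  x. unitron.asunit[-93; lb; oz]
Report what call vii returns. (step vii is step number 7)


Answer: 1917-11-27

Derivation:
>> unitron.asunit(v=-1355, u_from=day, u_to=week)
<< -1355/7
>> unitron.asunit(v=@prev, u_from=mi, u_to=km)
<< -6814566/21875
>> unitron.asunit(v=@prev, u_from=cm, u_to=m)
<< -3407283/1093750
>> datewheel.markday(d=1916-05-03)
<< 1916-05-03
>> datewheel.roll(n=47)
<< 1916-06-19
>> datewheel.roll(n=8)
<< 1916-06-27
>> datewheel.monthhop(n=17)
<< 1917-11-27
>> unitron.asunit(v=59, u_from=s, u_to=min)
<< 59/60
>> datewheel.roll(n=-113)
<< 1917-08-06
>> unitron.asunit(v=-93, u_from=lb, u_to=oz)
<< -1488


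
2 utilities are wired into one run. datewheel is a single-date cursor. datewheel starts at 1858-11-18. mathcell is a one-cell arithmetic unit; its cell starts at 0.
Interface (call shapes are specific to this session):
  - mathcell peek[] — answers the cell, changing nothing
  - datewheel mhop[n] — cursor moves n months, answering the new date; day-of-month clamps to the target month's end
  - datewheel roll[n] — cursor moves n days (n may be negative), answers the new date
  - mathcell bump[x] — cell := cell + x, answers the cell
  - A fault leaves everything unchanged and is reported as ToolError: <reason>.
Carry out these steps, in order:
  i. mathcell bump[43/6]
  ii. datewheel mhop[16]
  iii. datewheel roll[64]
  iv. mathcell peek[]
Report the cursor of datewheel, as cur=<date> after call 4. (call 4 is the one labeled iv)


Step: mathcell bump[x: 43/6]
Result: 43/6
Step: datewheel mhop[n: 16]
Result: 1860-03-18
Step: datewheel roll[n: 64]
Result: 1860-05-21
Step: mathcell peek[]
Result: 43/6

Answer: cur=1860-05-21


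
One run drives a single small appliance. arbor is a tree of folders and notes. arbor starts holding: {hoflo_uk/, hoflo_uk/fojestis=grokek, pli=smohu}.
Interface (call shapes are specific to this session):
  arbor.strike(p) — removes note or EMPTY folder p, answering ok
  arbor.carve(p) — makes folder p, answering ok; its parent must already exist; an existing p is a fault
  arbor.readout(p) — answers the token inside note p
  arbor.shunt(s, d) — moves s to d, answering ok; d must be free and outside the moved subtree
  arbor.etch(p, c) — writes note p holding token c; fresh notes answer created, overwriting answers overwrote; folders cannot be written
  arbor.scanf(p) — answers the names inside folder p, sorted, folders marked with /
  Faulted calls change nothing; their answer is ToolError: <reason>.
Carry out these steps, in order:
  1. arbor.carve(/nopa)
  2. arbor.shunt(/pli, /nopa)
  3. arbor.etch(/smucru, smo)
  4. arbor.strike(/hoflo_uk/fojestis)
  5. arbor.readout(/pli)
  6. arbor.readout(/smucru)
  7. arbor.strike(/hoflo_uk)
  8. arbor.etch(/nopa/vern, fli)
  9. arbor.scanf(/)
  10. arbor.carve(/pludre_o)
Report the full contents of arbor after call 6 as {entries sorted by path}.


Answer: {hoflo_uk/, nopa/, pli=smohu, smucru=smo}

Derivation:
-> arbor.carve(p='/nopa')
<- ok
-> arbor.shunt(s='/pli', d='/nopa')
<- ToolError: exists
-> arbor.etch(p='/smucru', c='smo')
<- created
-> arbor.strike(p='/hoflo_uk/fojestis')
<- ok
-> arbor.readout(p='/pli')
<- smohu
-> arbor.readout(p='/smucru')
<- smo
-> arbor.strike(p='/hoflo_uk')
<- ok
-> arbor.etch(p='/nopa/vern', c='fli')
<- created
-> arbor.scanf(p='/')
<- [nopa/, pli, smucru]
-> arbor.carve(p='/pludre_o')
<- ok


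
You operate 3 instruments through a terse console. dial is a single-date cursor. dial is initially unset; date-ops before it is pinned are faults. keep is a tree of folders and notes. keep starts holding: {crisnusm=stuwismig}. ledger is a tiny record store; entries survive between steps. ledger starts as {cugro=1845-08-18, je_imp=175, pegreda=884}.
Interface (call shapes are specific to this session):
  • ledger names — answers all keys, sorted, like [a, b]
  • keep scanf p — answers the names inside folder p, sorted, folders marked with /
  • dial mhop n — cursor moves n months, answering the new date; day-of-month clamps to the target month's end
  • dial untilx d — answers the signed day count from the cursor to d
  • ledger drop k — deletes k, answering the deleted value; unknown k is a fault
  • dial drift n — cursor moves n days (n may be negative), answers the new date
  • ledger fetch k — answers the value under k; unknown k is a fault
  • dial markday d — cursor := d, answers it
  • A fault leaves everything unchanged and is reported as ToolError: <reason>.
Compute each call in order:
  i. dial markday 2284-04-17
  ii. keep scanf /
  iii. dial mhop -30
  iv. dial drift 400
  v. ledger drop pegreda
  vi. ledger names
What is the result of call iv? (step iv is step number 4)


;; dial markday(d: 2284-04-17) => 2284-04-17
;; keep scanf(p: /) => [crisnusm]
;; dial mhop(n: -30) => 2281-10-17
;; dial drift(n: 400) => 2282-11-21
;; ledger drop(k: pegreda) => 884
;; ledger names() => [cugro, je_imp]

Answer: 2282-11-21


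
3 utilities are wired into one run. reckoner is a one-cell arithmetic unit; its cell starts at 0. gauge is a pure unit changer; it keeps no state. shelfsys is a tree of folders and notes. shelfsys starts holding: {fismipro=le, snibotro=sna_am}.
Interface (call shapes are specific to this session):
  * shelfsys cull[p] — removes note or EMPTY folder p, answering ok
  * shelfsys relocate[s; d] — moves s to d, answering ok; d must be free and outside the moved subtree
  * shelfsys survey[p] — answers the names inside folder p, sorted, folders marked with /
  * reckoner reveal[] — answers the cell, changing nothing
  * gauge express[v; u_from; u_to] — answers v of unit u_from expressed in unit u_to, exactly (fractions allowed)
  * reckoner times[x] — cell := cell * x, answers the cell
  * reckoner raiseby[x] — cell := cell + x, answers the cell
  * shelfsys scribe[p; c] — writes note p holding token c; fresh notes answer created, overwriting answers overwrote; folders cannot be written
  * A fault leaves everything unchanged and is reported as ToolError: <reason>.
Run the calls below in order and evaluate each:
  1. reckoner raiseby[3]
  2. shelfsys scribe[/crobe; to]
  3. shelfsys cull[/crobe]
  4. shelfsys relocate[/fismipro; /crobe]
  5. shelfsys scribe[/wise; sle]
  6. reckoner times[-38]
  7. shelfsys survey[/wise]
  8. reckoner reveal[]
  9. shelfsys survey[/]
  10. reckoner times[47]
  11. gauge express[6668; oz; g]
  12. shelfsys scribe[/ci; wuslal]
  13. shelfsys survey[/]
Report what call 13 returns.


Step: reckoner raiseby[x: 3]
Result: 3
Step: shelfsys scribe[p: /crobe; c: to]
Result: created
Step: shelfsys cull[p: /crobe]
Result: ok
Step: shelfsys relocate[s: /fismipro; d: /crobe]
Result: ok
Step: shelfsys scribe[p: /wise; c: sle]
Result: created
Step: reckoner times[x: -38]
Result: -114
Step: shelfsys survey[p: /wise]
Result: ToolError: not a directory
Step: reckoner reveal[]
Result: -114
Step: shelfsys survey[p: /]
Result: [crobe, snibotro, wise]
Step: reckoner times[x: 47]
Result: -5358
Step: gauge express[v: 6668; u_from: oz; u_to: g]
Result: 75613848079/400000
Step: shelfsys scribe[p: /ci; c: wuslal]
Result: created
Step: shelfsys survey[p: /]
Result: [ci, crobe, snibotro, wise]

Answer: [ci, crobe, snibotro, wise]


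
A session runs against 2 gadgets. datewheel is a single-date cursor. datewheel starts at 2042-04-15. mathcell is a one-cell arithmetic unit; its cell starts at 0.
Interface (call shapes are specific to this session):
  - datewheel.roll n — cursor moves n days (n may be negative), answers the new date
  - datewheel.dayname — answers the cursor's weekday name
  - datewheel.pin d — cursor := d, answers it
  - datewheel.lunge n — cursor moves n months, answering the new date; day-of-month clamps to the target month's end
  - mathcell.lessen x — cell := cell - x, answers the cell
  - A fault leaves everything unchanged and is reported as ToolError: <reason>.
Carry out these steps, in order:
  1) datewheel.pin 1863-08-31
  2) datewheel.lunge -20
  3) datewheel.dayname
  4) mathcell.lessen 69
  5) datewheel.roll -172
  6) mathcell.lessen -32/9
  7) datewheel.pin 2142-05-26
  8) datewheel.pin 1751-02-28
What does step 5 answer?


% datewheel.pin d→1863-08-31
= 1863-08-31
% datewheel.lunge n→-20
= 1861-12-31
% datewheel.dayname
= Tuesday
% mathcell.lessen x→69
= -69
% datewheel.roll n→-172
= 1861-07-12
% mathcell.lessen x→-32/9
= -589/9
% datewheel.pin d→2142-05-26
= 2142-05-26
% datewheel.pin d→1751-02-28
= 1751-02-28

Answer: 1861-07-12


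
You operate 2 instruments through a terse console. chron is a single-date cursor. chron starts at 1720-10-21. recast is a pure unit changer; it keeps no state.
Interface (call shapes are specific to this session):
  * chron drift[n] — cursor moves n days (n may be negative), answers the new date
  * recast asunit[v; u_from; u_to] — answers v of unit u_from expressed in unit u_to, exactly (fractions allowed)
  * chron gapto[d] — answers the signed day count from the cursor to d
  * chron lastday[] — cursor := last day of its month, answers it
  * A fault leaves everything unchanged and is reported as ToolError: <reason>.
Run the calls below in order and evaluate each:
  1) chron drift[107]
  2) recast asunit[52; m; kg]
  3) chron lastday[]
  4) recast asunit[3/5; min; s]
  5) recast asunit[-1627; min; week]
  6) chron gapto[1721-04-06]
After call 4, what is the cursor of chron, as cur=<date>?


Answer: cur=1721-02-28

Derivation:
I use chron drift passing n→107, which returns 1721-02-05.
Next I call recast asunit passing v→52, u_from→m, u_to→kg, and observe ToolError: incompatible units.
Using chron lastday(), which returns 1721-02-28.
I use recast asunit passing v→3/5, u_from→min, u_to→s, and see 36.
I invoke recast asunit passing v→-1627, u_from→min, u_to→week, and get -1627/10080.
I try chron gapto passing d→1721-04-06, giving 37.


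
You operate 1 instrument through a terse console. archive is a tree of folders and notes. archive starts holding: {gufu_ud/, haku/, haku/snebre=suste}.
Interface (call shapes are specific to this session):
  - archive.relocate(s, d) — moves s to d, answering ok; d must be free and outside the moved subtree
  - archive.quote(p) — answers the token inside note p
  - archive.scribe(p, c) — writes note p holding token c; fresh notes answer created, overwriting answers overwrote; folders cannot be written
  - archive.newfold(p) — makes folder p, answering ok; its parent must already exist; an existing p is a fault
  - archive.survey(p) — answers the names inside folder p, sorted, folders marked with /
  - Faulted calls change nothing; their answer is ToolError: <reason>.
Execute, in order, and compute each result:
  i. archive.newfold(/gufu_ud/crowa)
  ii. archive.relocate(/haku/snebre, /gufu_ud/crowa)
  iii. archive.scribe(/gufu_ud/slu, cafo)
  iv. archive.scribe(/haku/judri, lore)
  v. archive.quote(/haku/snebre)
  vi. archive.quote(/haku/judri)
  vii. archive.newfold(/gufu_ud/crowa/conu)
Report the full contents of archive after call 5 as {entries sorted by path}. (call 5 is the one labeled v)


Calling archive.newfold using p: /gufu_ud/crowa, which returns ok.
I run archive.relocate using s: /haku/snebre, d: /gufu_ud/crowa, and get ToolError: exists.
I use archive.scribe using p: /gufu_ud/slu, c: cafo, and get created.
I invoke archive.scribe using p: /haku/judri, c: lore, — result: created.
Using archive.quote using p: /haku/snebre, and get suste.
Next I call archive.quote using p: /haku/judri: lore.
Now I run archive.newfold using p: /gufu_ud/crowa/conu, and see ok.

Answer: {gufu_ud/, gufu_ud/crowa/, gufu_ud/slu=cafo, haku/, haku/judri=lore, haku/snebre=suste}
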